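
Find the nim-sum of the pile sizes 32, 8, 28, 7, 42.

25

In binary:
  100000  (32)
  001000  (8)
  011100  (28)
  000111  (7)
  101010  (42)
  ------
  011001  (25)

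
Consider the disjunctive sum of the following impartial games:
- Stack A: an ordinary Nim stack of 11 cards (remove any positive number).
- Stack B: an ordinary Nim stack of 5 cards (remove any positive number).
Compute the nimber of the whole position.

Stack A is a plain Nim stack of size 11, so its Grundy value is 11.
Stack B is a plain Nim stack of size 5, so its Grundy value is 5.
The value of a disjunctive sum is the nim-sum of the parts.
Combined value = 11 XOR 5 = 14.

14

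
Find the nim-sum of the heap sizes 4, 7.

Nim-sum: 4 XOR 7 = 3.

3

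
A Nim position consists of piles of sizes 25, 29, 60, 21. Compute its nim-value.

Compute the nim-sum pairwise:
25 ⊕ 29 = 4
4 ⊕ 60 = 56
56 ⊕ 21 = 45

45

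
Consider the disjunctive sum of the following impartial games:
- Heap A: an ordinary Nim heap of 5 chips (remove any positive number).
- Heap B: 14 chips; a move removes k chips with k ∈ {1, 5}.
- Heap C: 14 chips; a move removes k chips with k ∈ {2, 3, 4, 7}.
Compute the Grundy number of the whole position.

4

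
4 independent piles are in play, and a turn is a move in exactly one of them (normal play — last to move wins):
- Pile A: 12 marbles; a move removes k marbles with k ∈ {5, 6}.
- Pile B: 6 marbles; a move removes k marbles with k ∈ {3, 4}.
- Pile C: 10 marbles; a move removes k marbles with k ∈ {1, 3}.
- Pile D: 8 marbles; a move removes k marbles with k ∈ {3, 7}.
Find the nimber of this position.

0

Build the Grundy sequence for pile A with g(k) = mex{g(k−s) : s ∈ {5, 6}, s ≤ k}:
k:     0  1  2  3  4  5  6  7  8  9 10 11 12
g(k):  0  0  0  0  0  1  1  1  1  1  2  0  0
So g(12) = 0.
For pile B, compute g(0), g(1), … with moves {3, 4}:
g(0) = mex{} = 0
g(1) = mex{} = 0
g(2) = mex{} = 0
g(3) = mex{0} = 1
g(4) = mex{0} = 1
g(5) = mex{0} = 1
g(6) = mex{0,1} = 2
So g(6) = 2.
Grundy values for pile C (subtraction set {1, 3}):
g(0) = mex{} = 0
g(1) = mex{0} = 1
g(2) = mex{1} = 0
g(3) = mex{0} = 1
g(4) = mex{1} = 0
g(5) = mex{0} = 1
g(6) = mex{1} = 0
g(7) = mex{0} = 1
g(8) = mex{1} = 0
g(9) = mex{0} = 1
g(10) = mex{1} = 0
So g(10) = 0.
Build the Grundy sequence for pile D with g(k) = mex{g(k−s) : s ∈ {3, 7}, s ≤ k}:
k:     0  1  2  3  4  5  6  7  8
g(k):  0  0  0  1  1  1  0  2  2
So g(8) = 2.
The value of a disjunctive sum is the nim-sum of the parts.
Combined value = 0 XOR 2 XOR 0 XOR 2 = 0.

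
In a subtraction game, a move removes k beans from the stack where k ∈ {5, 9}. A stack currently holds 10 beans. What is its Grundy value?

Grundy values for subtraction set {5, 9}:
k:     0  1  2  3  4  5  6  7  8  9 10
g(k):  0  0  0  0  0  1  1  1  1  1  2
So g(10) = 2.

2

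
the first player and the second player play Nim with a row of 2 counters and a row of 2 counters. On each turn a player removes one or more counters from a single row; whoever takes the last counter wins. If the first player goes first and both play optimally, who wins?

In binary:
  10  (2)
  10  (2)
  --
  00  (0)
The nim-sum is 0, so this is a P-position: the player to move is in a losing position under optimal play; the first player is about to move from it and so loses — the second player wins.

the second player wins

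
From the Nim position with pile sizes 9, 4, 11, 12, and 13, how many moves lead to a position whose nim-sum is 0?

3

Compute the nim-sum pairwise:
9 XOR 4 = 13
13 XOR 11 = 6
6 XOR 12 = 10
10 XOR 13 = 7
The overall nim-sum is X = 7. A pile of size p has a winning move iff p XOR X < p (reduce it to p XOR X).
  9: 9 XOR 7 = 14 ≥ 9 — no move.
  4: 4 XOR 7 = 3 < 4 — winning move (to 3).
  11: 11 XOR 7 = 12 ≥ 11 — no move.
  12: 12 XOR 7 = 11 < 12 — winning move (to 11).
  13: 13 XOR 7 = 10 < 13 — winning move (to 10).
That gives 3 winning moves.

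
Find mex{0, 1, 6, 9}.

2

The values 0, 1 are all present; 2 is the first non-negative integer missing from the set.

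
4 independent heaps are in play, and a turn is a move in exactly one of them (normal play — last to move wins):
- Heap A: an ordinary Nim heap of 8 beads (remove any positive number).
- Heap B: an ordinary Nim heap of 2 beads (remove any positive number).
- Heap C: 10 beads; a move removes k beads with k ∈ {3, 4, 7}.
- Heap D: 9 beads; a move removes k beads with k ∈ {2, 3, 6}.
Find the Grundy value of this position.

10

Heap A is a plain Nim heap of size 8, so its Grundy value is 8.
Heap B is a plain Nim heap of size 2, so its Grundy value is 2.
Build the Grundy sequence for heap C with g(k) = mex{g(k−s) : s ∈ {3, 4, 7}, s ≤ k}:
k:     0  1  2  3  4  5  6  7  8  9 10
g(k):  0  0  0  1  1  1  2  2  2  3  0
So g(10) = 0.
Grundy values for heap D (subtraction set {2, 3, 6}):
g(0) = mex{} = 0
g(1) = mex{} = 0
g(2) = mex{0} = 1
g(3) = mex{0} = 1
g(4) = mex{0,1} = 2
g(5) = mex{1} = 0
g(6) = mex{0,1,2} = 3
g(7) = mex{0,2} = 1
g(8) = mex{0,1,3} = 2
g(9) = mex{1,3} = 0
So g(9) = 0.
The value of a disjunctive sum is the nim-sum of the parts.
Combined value = 8 ⊕ 2 ⊕ 0 ⊕ 0 = 10.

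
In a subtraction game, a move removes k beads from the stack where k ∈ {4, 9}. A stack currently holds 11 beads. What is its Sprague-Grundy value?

2

Build the Grundy sequence with g(k) = mex{g(k−s) : s ∈ {4, 9}, s ≤ k}:
g(0) = mex{} = 0
g(1) = mex{} = 0
g(2) = mex{} = 0
g(3) = mex{} = 0
g(4) = mex{0} = 1
g(5) = mex{0} = 1
g(6) = mex{0} = 1
g(7) = mex{0} = 1
g(8) = mex{1} = 0
g(9) = mex{0,1} = 2
g(10) = mex{0,1} = 2
g(11) = mex{0,1} = 2
So g(11) = 2.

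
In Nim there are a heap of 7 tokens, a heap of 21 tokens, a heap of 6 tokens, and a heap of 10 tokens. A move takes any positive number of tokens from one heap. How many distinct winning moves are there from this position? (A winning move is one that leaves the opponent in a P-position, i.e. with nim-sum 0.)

1

Write each in binary and XOR column by column:
  00111  (7)
  10101  (21)
  00110  (6)
  01010  (10)
  -----
  11110  (30)
The overall nim-sum is X = 30. A heap of size p has a winning move iff p XOR X < p (reduce it to p XOR X).
  7: 7 XOR 30 = 25 ≥ 7 — no move.
  21: 21 XOR 30 = 11 < 21 — winning move (to 11).
  6: 6 XOR 30 = 24 ≥ 6 — no move.
  10: 10 XOR 30 = 20 ≥ 10 — no move.
That gives 1 winning move.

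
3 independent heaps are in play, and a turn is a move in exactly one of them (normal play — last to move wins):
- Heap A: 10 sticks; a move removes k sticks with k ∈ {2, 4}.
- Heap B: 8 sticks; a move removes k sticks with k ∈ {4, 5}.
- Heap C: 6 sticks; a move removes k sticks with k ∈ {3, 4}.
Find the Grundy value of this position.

Grundy values for heap A (subtraction set {2, 4}):
k:     0  1  2  3  4  5  6  7  8  9 10
g(k):  0  0  1  1  2  2  0  0  1  1  2
So g(10) = 2.
For heap B, compute g(0), g(1), … with moves {4, 5}:
k:     0  1  2  3  4  5  6  7  8
g(k):  0  0  0  0  1  1  1  1  2
So g(8) = 2.
Build the Grundy sequence for heap C with g(k) = mex{g(k−s) : s ∈ {3, 4}, s ≤ k}:
g(0) = mex{} = 0
g(1) = mex{} = 0
g(2) = mex{} = 0
g(3) = mex{0} = 1
g(4) = mex{0} = 1
g(5) = mex{0} = 1
g(6) = mex{0,1} = 2
So g(6) = 2.
By the Sprague-Grundy theorem, the Grundy value of a sum of independent games is the XOR of the component values.
Combined value = 2 ⊕ 2 ⊕ 2 = 2.

2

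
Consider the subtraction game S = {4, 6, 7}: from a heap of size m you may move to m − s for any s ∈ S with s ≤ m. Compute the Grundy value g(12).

Compute g(0), g(1), … for moves {4, 6, 7}:
g(0) = mex{} = 0
g(1) = mex{} = 0
g(2) = mex{} = 0
g(3) = mex{} = 0
g(4) = mex{0} = 1
g(5) = mex{0} = 1
g(6) = mex{0} = 1
g(7) = mex{0} = 1
g(8) = mex{0,1} = 2
g(9) = mex{0,1} = 2
g(10) = mex{0,1} = 2
g(11) = mex{1} = 0
g(12) = mex{1,2} = 0
So g(12) = 0.

0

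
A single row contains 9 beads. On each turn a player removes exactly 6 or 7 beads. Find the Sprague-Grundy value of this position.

1

Build the Grundy sequence with g(k) = mex{g(k−s) : s ∈ {6, 7}, s ≤ k}:
k:     0  1  2  3  4  5  6  7  8  9
g(k):  0  0  0  0  0  0  1  1  1  1
So g(9) = 1.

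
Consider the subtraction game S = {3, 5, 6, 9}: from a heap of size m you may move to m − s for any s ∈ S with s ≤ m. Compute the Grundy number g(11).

3

Grundy values for subtraction set {3, 5, 6, 9}:
k:     0  1  2  3  4  5  6  7  8  9 10 11
g(k):  0  0  0  1  1  1  2  2  2  3  3  3
So g(11) = 3.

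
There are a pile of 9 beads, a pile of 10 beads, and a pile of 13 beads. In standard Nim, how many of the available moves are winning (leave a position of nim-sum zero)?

3

Compute the nim-sum pairwise:
9 XOR 10 = 3
3 XOR 13 = 14
The overall nim-sum is X = 14. A pile of size p has a winning move iff p XOR X < p (reduce it to p XOR X).
  9: 9 XOR 14 = 7 < 9 — winning move (to 7).
  10: 10 XOR 14 = 4 < 10 — winning move (to 4).
  13: 13 XOR 14 = 3 < 13 — winning move (to 3).
That gives 3 winning moves.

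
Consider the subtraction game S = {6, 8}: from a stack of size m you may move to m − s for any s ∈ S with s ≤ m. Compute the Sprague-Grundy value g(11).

Build the Grundy sequence with g(k) = mex{g(k−s) : s ∈ {6, 8}, s ≤ k}:
g(0) = mex{} = 0
g(1) = mex{} = 0
g(2) = mex{} = 0
g(3) = mex{} = 0
g(4) = mex{} = 0
g(5) = mex{} = 0
g(6) = mex{0} = 1
g(7) = mex{0} = 1
g(8) = mex{0} = 1
g(9) = mex{0} = 1
g(10) = mex{0} = 1
g(11) = mex{0} = 1
So g(11) = 1.

1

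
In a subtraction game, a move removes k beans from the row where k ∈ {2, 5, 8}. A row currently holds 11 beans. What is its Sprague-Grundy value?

Grundy values for subtraction set {2, 5, 8}:
k:     0  1  2  3  4  5  6  7  8  9 10 11
g(k):  0  0  1  1  0  2  1  0  2  1  0  0
So g(11) = 0.

0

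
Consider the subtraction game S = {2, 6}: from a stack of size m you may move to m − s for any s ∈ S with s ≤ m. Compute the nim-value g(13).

0

Compute g(0), g(1), … for moves {2, 6}:
g(0) = mex{} = 0
g(1) = mex{} = 0
g(2) = mex{0} = 1
g(3) = mex{0} = 1
g(4) = mex{1} = 0
g(5) = mex{1} = 0
g(6) = mex{0} = 1
g(7) = mex{0} = 1
g(8) = mex{1} = 0
g(9) = mex{1} = 0
g(10) = mex{0} = 1
g(11) = mex{0} = 1
g(12) = mex{1} = 0
g(13) = mex{1} = 0
So g(13) = 0.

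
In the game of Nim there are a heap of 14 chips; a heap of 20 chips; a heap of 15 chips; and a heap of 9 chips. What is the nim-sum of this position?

28

Compute the nim-sum pairwise:
14 ^ 20 = 26
26 ^ 15 = 21
21 ^ 9 = 28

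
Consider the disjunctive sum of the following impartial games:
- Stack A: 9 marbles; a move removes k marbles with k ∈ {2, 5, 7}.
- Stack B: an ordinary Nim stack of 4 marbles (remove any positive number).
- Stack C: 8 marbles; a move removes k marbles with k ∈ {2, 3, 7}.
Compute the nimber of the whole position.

7

For stack A, compute g(0), g(1), … with moves {2, 5, 7}:
k:     0  1  2  3  4  5  6  7  8  9
g(k):  0  0  1  1  0  2  1  3  2  2
So g(9) = 2.
Stack B is a plain Nim stack of size 4, so its Grundy value is 4.
Build the Grundy sequence for stack C with g(k) = mex{g(k−s) : s ∈ {2, 3, 7}, s ≤ k}:
k:     0  1  2  3  4  5  6  7  8
g(k):  0  0  1  1  2  0  0  1  1
So g(8) = 1.
By the Sprague-Grundy theorem, the Grundy value of a sum of independent games is the XOR of the component values.
Combined value = 2 XOR 4 XOR 1 = 7.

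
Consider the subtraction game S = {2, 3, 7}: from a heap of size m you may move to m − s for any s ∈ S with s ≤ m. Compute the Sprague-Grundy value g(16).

0

Compute g(0), g(1), … for moves {2, 3, 7}:
k:     0  1  2  3  4  5  6  7  8  9 10 11 12 13 14 15 16
g(k):  0  0  1  1  2  0  0  1  1  2  0  0  1  1  2  0  0
So g(16) = 0.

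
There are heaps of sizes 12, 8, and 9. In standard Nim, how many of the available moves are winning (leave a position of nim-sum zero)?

Compute the nim-sum pairwise:
12 ^ 8 = 4
4 ^ 9 = 13
The overall nim-sum is X = 13. A heap of size p has a winning move iff p XOR X < p (reduce it to p XOR X).
  12: 12 XOR 13 = 1 < 12 — winning move (to 1).
  8: 8 XOR 13 = 5 < 8 — winning move (to 5).
  9: 9 XOR 13 = 4 < 9 — winning move (to 4).
That gives 3 winning moves.

3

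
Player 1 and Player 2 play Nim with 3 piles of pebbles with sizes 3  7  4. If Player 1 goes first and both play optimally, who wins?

In binary:
  011  (3)
  111  (7)
  100  (4)
  ---
  000  (0)
The nim-sum is 0, so this is a P-position: the player to move is in a losing position under optimal play; Player 1 is about to move from it and so loses — Player 2 wins.

Player 2 wins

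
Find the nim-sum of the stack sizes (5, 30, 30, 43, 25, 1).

54

In binary:
  000101  (5)
  011110  (30)
  011110  (30)
  101011  (43)
  011001  (25)
  000001  (1)
  ------
  110110  (54)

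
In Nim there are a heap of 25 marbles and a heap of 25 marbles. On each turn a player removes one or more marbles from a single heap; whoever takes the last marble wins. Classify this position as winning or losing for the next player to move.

Compute the nim-sum pairwise:
25 ⊕ 25 = 0
The nim-sum is 0, so this is a P-position: the player to move is in a losing position under optimal play.

Losing position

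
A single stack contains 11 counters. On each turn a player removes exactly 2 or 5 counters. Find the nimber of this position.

Build the Grundy sequence with g(k) = mex{g(k−s) : s ∈ {2, 5}, s ≤ k}:
g(0) = mex{} = 0
g(1) = mex{} = 0
g(2) = mex{0} = 1
g(3) = mex{0} = 1
g(4) = mex{1} = 0
g(5) = mex{0,1} = 2
g(6) = mex{0} = 1
g(7) = mex{1,2} = 0
g(8) = mex{1} = 0
g(9) = mex{0} = 1
g(10) = mex{0,2} = 1
g(11) = mex{1} = 0
So g(11) = 0.

0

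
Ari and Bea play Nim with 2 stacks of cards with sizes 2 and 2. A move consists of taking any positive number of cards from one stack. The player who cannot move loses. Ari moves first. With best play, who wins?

Compute the nim-sum pairwise:
2 ⊕ 2 = 0
The nim-sum is 0, so this is a P-position: the player to move is in a losing position under optimal play; Ari is about to move from it and so loses — Bea wins.

Bea wins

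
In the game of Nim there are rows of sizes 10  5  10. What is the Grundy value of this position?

Nim-sum: 10 ⊕ 5 ⊕ 10 = 5.

5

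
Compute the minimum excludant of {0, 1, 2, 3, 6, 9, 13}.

The values 0, 1, 2, 3 are all present; 4 is the first non-negative integer missing from the set.

4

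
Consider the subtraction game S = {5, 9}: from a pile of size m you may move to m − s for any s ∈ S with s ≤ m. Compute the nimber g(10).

Build the Grundy sequence with g(k) = mex{g(k−s) : s ∈ {5, 9}, s ≤ k}:
k:     0  1  2  3  4  5  6  7  8  9 10
g(k):  0  0  0  0  0  1  1  1  1  1  2
So g(10) = 2.

2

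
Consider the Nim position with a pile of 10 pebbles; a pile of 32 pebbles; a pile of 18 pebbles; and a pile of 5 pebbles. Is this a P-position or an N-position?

Nim-sum: 10 ^ 32 ^ 18 ^ 5 = 61.
The nim-sum is 61 ≠ 0, so this is an N-position: the player to move can win.

N-position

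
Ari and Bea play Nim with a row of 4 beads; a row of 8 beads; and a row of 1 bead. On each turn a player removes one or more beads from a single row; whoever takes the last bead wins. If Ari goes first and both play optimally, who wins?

Compute the nim-sum pairwise:
4 XOR 8 = 12
12 XOR 1 = 13
The nim-sum is 13 ≠ 0, so this is an N-position: the player to move can win; Ari has a winning move.

Ari wins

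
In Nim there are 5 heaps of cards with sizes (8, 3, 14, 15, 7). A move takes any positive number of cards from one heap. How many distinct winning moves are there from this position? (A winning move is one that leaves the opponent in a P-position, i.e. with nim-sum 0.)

3

In binary:
  1000  (8)
  0011  (3)
  1110  (14)
  1111  (15)
  0111  (7)
  ----
  1101  (13)
The overall nim-sum is X = 13. A heap of size p has a winning move iff p XOR X < p (reduce it to p XOR X).
  8: 8 XOR 13 = 5 < 8 — winning move (to 5).
  3: 3 XOR 13 = 14 ≥ 3 — no move.
  14: 14 XOR 13 = 3 < 14 — winning move (to 3).
  15: 15 XOR 13 = 2 < 15 — winning move (to 2).
  7: 7 XOR 13 = 10 ≥ 7 — no move.
That gives 3 winning moves.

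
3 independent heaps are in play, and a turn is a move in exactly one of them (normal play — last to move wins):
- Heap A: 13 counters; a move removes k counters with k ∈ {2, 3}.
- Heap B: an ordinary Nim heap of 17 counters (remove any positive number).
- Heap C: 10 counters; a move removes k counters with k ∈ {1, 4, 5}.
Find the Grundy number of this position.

16

Grundy values for heap A (subtraction set {2, 3}):
k:     0  1  2  3  4  5  6  7  8  9 10 11 12 13
g(k):  0  0  1  1  2  0  0  1  1  2  0  0  1  1
So g(13) = 1.
Heap B is a plain Nim heap of size 17, so its Grundy value is 17.
For heap C, compute g(0), g(1), … with moves {1, 4, 5}:
g(0) = mex{} = 0
g(1) = mex{0} = 1
g(2) = mex{1} = 0
g(3) = mex{0} = 1
g(4) = mex{0,1} = 2
g(5) = mex{0,1,2} = 3
g(6) = mex{0,1,3} = 2
g(7) = mex{0,1,2} = 3
g(8) = mex{1,2,3} = 0
g(9) = mex{0,2,3} = 1
g(10) = mex{1,2,3} = 0
So g(10) = 0.
By the Sprague-Grundy theorem, the Grundy value of a sum of independent games is the XOR of the component values.
Combined value = 1 XOR 17 XOR 0 = 16.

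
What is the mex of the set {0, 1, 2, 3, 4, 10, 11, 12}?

5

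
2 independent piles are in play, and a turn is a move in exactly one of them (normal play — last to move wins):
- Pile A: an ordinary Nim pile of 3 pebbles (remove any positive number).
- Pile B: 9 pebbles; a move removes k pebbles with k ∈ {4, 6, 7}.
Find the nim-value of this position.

1

Pile A is a plain Nim pile of size 3, so its Grundy value is 3.
Grundy values for pile B (subtraction set {4, 6, 7}):
k:     0  1  2  3  4  5  6  7  8  9
g(k):  0  0  0  0  1  1  1  1  2  2
So g(9) = 2.
The value of a disjunctive sum is the nim-sum of the parts.
Combined value = 3 XOR 2 = 1.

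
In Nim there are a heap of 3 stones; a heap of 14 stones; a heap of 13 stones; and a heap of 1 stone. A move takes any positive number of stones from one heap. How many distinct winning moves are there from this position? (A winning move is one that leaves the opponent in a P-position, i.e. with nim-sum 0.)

Bitwise XOR of the heap sizes:
  0011  (3)
  1110  (14)
  1101  (13)
  0001  (1)
  ----
  0001  (1)
The overall nim-sum is X = 1. A heap of size p has a winning move iff p XOR X < p (reduce it to p XOR X).
  3: 3 XOR 1 = 2 < 3 — winning move (to 2).
  14: 14 XOR 1 = 15 ≥ 14 — no move.
  13: 13 XOR 1 = 12 < 13 — winning move (to 12).
  1: 1 XOR 1 = 0 < 1 — winning move (to 0).
That gives 3 winning moves.

3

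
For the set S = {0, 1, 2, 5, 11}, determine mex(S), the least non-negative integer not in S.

The values 0, 1, 2 are all present; 3 is the first non-negative integer missing from the set.

3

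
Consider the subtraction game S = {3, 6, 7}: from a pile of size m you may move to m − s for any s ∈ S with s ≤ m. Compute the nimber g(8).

2

Compute g(0), g(1), … for moves {3, 6, 7}:
g(0) = mex{} = 0
g(1) = mex{} = 0
g(2) = mex{} = 0
g(3) = mex{0} = 1
g(4) = mex{0} = 1
g(5) = mex{0} = 1
g(6) = mex{0,1} = 2
g(7) = mex{0,1} = 2
g(8) = mex{0,1} = 2
So g(8) = 2.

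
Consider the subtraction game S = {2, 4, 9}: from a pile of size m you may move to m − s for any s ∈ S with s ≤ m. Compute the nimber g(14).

1

Compute g(0), g(1), … for moves {2, 4, 9}:
g(0) = mex{} = 0
g(1) = mex{} = 0
g(2) = mex{0} = 1
g(3) = mex{0} = 1
g(4) = mex{0,1} = 2
g(5) = mex{0,1} = 2
g(6) = mex{1,2} = 0
g(7) = mex{1,2} = 0
g(8) = mex{0,2} = 1
g(9) = mex{0,2} = 1
g(10) = mex{0,1} = 2
g(11) = mex{0,1} = 2
g(12) = mex{1,2} = 0
g(13) = mex{1,2} = 0
g(14) = mex{0,2} = 1
So g(14) = 1.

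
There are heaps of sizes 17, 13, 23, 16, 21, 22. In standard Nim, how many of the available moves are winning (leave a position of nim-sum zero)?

5

In binary:
  10001  (17)
  01101  (13)
  10111  (23)
  10000  (16)
  10101  (21)
  10110  (22)
  -----
  11000  (24)
The overall nim-sum is X = 24. A heap of size p has a winning move iff p XOR X < p (reduce it to p XOR X).
  17: 17 XOR 24 = 9 < 17 — winning move (to 9).
  13: 13 XOR 24 = 21 ≥ 13 — no move.
  23: 23 XOR 24 = 15 < 23 — winning move (to 15).
  16: 16 XOR 24 = 8 < 16 — winning move (to 8).
  21: 21 XOR 24 = 13 < 21 — winning move (to 13).
  22: 22 XOR 24 = 14 < 22 — winning move (to 14).
That gives 5 winning moves.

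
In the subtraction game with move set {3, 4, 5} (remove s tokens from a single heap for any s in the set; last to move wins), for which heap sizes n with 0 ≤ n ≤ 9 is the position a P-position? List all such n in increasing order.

0, 1, 2, 8, 9

Grundy values for subtraction set {3, 4, 5}:
k:     0  1  2  3  4  5  6  7  8  9
g(k):  0  0  0  1  1  1  2  2  0  0
The P-positions (g = 0) in 0..9 are 0, 1, 2, 8, 9.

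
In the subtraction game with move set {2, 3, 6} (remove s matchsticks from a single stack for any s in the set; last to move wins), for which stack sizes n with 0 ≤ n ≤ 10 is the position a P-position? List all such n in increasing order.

0, 1, 5, 9, 10

Build the Grundy sequence with g(k) = mex{g(k−s) : s ∈ {2, 3, 6}, s ≤ k}:
k:     0  1  2  3  4  5  6  7  8  9 10
g(k):  0  0  1  1  2  0  3  1  2  0  0
The P-positions (g = 0) in 0..10 are 0, 1, 5, 9, 10.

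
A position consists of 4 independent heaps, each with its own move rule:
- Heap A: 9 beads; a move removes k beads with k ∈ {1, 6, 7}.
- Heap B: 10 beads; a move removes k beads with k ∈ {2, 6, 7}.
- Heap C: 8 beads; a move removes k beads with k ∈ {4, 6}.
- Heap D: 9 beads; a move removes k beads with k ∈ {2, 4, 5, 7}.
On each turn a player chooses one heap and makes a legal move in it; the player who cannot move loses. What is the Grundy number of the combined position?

2

For heap A, compute g(0), g(1), … with moves {1, 6, 7}:
g(0) = mex{} = 0
g(1) = mex{0} = 1
g(2) = mex{1} = 0
g(3) = mex{0} = 1
g(4) = mex{1} = 0
g(5) = mex{0} = 1
g(6) = mex{0,1} = 2
g(7) = mex{0,1,2} = 3
g(8) = mex{0,1,3} = 2
g(9) = mex{0,1,2} = 3
So g(9) = 3.
For heap B, compute g(0), g(1), … with moves {2, 6, 7}:
k:     0  1  2  3  4  5  6  7  8  9 10
g(k):  0  0  1  1  0  0  1  1  2  0  3
So g(10) = 3.
For heap C, compute g(0), g(1), … with moves {4, 6}:
k:     0  1  2  3  4  5  6  7  8
g(k):  0  0  0  0  1  1  1  1  2
So g(8) = 2.
Build the Grundy sequence for heap D with g(k) = mex{g(k−s) : s ∈ {2, 4, 5, 7}, s ≤ k}:
k:     0  1  2  3  4  5  6  7  8  9
g(k):  0  0  1  1  2  2  3  3  4  0
So g(9) = 0.
The value of a disjunctive sum is the nim-sum of the parts.
Combined value = 3 XOR 3 XOR 2 XOR 0 = 2.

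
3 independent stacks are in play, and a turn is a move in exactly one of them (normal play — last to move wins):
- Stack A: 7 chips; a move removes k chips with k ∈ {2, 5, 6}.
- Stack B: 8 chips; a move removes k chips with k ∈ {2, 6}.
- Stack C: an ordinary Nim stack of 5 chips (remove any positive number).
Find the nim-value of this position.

6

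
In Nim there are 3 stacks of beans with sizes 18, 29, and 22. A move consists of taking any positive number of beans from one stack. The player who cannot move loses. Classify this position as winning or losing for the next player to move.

Winning position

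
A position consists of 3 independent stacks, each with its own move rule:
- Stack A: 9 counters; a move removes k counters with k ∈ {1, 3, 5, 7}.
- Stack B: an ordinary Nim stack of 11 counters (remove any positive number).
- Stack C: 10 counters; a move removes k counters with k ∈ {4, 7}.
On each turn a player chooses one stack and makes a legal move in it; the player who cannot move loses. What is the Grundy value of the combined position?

8

Build the Grundy sequence for stack A with g(k) = mex{g(k−s) : s ∈ {1, 3, 5, 7}, s ≤ k}:
g(0) = mex{} = 0
g(1) = mex{0} = 1
g(2) = mex{1} = 0
g(3) = mex{0} = 1
g(4) = mex{1} = 0
g(5) = mex{0} = 1
g(6) = mex{1} = 0
g(7) = mex{0} = 1
g(8) = mex{1} = 0
g(9) = mex{0} = 1
So g(9) = 1.
Stack B is a plain Nim stack of size 11, so its Grundy value is 11.
Build the Grundy sequence for stack C with g(k) = mex{g(k−s) : s ∈ {4, 7}, s ≤ k}:
k:     0  1  2  3  4  5  6  7  8  9 10
g(k):  0  0  0  0  1  1  1  1  2  2  2
So g(10) = 2.
By the Sprague-Grundy theorem, the Grundy value of a sum of independent games is the XOR of the component values.
Combined value = 1 XOR 11 XOR 2 = 8.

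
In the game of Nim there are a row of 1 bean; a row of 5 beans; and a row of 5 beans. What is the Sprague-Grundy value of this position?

Nim-sum: 1 ⊕ 5 ⊕ 5 = 1.

1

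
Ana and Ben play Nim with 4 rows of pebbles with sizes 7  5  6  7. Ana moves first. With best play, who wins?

Ana wins

Write each in binary and XOR column by column:
  111  (7)
  101  (5)
  110  (6)
  111  (7)
  ---
  011  (3)
The nim-sum is 3 ≠ 0, so this is an N-position: the player to move can win; Ana has a winning move.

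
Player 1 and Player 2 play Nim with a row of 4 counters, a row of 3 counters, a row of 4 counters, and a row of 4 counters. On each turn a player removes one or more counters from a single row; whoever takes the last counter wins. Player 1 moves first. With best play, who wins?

Player 1 wins

Compute the nim-sum pairwise:
4 ⊕ 3 = 7
7 ⊕ 4 = 3
3 ⊕ 4 = 7
The nim-sum is 7 ≠ 0, so this is an N-position: the player to move can win; Player 1 has a winning move.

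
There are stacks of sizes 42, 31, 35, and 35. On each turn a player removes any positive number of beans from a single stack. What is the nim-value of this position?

Compute the nim-sum pairwise:
42 ^ 31 = 53
53 ^ 35 = 22
22 ^ 35 = 53

53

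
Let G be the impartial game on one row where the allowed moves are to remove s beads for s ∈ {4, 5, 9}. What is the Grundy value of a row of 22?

2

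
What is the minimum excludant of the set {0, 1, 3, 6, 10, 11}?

2

The values 0, 1 are all present; 2 is the first non-negative integer missing from the set.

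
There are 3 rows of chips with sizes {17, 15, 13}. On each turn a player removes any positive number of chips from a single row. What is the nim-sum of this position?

19

Nim-sum: 17 ⊕ 15 ⊕ 13 = 19.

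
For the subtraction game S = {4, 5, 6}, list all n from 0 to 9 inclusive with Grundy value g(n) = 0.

Build the Grundy sequence with g(k) = mex{g(k−s) : s ∈ {4, 5, 6}, s ≤ k}:
g(0) = mex{} = 0
g(1) = mex{} = 0
g(2) = mex{} = 0
g(3) = mex{} = 0
g(4) = mex{0} = 1
g(5) = mex{0} = 1
g(6) = mex{0} = 1
g(7) = mex{0} = 1
g(8) = mex{0,1} = 2
g(9) = mex{0,1} = 2
The P-positions (g = 0) in 0..9 are 0, 1, 2, 3.

0, 1, 2, 3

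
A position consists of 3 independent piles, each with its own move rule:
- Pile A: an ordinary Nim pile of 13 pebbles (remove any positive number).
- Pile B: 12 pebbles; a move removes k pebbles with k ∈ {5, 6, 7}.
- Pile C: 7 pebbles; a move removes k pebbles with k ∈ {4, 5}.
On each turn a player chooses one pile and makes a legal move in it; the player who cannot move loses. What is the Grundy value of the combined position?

Pile A is a plain Nim pile of size 13, so its Grundy value is 13.
Build the Grundy sequence for pile B with g(k) = mex{g(k−s) : s ∈ {5, 6, 7}, s ≤ k}:
g(0) = mex{} = 0
g(1) = mex{} = 0
g(2) = mex{} = 0
g(3) = mex{} = 0
g(4) = mex{} = 0
g(5) = mex{0} = 1
g(6) = mex{0} = 1
g(7) = mex{0} = 1
g(8) = mex{0} = 1
g(9) = mex{0} = 1
g(10) = mex{0,1} = 2
g(11) = mex{0,1} = 2
g(12) = mex{1} = 0
So g(12) = 0.
For pile C, compute g(0), g(1), … with moves {4, 5}:
g(0) = mex{} = 0
g(1) = mex{} = 0
g(2) = mex{} = 0
g(3) = mex{} = 0
g(4) = mex{0} = 1
g(5) = mex{0} = 1
g(6) = mex{0} = 1
g(7) = mex{0} = 1
So g(7) = 1.
The value of a disjunctive sum is the nim-sum of the parts.
Combined value = 13 ⊕ 0 ⊕ 1 = 12.

12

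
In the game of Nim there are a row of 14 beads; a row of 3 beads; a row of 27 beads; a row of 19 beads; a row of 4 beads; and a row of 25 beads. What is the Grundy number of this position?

24

Compute the nim-sum pairwise:
14 XOR 3 = 13
13 XOR 27 = 22
22 XOR 19 = 5
5 XOR 4 = 1
1 XOR 25 = 24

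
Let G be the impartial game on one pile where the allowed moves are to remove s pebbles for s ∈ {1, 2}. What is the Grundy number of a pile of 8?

Compute g(0), g(1), … for moves {1, 2}:
g(0) = mex{} = 0
g(1) = mex{0} = 1
g(2) = mex{0,1} = 2
g(3) = mex{1,2} = 0
g(4) = mex{0,2} = 1
g(5) = mex{0,1} = 2
g(6) = mex{1,2} = 0
g(7) = mex{0,2} = 1
g(8) = mex{0,1} = 2
So g(8) = 2.

2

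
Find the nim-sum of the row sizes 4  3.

7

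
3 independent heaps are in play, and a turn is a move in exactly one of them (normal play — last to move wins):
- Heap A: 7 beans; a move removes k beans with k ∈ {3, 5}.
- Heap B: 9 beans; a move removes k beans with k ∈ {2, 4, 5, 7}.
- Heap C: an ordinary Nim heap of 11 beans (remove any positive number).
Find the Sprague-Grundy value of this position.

9

Grundy values for heap A (subtraction set {3, 5}):
g(0) = mex{} = 0
g(1) = mex{} = 0
g(2) = mex{} = 0
g(3) = mex{0} = 1
g(4) = mex{0} = 1
g(5) = mex{0} = 1
g(6) = mex{0,1} = 2
g(7) = mex{0,1} = 2
So g(7) = 2.
Grundy values for heap B (subtraction set {2, 4, 5, 7}):
k:     0  1  2  3  4  5  6  7  8  9
g(k):  0  0  1  1  2  2  3  3  4  0
So g(9) = 0.
Heap C is a plain Nim heap of size 11, so its Grundy value is 11.
By the Sprague-Grundy theorem, the Grundy value of a sum of independent games is the XOR of the component values.
Combined value = 2 XOR 0 XOR 11 = 9.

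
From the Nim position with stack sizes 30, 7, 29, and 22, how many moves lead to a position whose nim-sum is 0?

3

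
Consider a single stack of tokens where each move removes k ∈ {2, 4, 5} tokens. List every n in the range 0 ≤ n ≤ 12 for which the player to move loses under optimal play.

0, 1, 7, 8

Compute g(0), g(1), … for moves {2, 4, 5}:
k:     0  1  2  3  4  5  6  7  8  9 10 11 12
g(k):  0  0  1  1  2  2  3  0  0  1  1  2  2
The P-positions (g = 0) in 0..12 are 0, 1, 7, 8.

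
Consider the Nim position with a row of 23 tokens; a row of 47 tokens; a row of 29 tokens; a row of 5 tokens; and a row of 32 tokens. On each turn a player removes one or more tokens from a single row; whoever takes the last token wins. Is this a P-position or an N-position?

In binary:
  010111  (23)
  101111  (47)
  011101  (29)
  000101  (5)
  100000  (32)
  ------
  000000  (0)
The nim-sum is 0, so this is a P-position: the player to move is in a losing position under optimal play.

P-position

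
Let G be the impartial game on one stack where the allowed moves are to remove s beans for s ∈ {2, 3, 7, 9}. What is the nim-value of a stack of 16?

0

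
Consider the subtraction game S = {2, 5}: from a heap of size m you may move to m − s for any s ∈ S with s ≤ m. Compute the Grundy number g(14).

Grundy values for subtraction set {2, 5}:
k:     0  1  2  3  4  5  6  7  8  9 10 11 12 13 14
g(k):  0  0  1  1  0  2  1  0  0  1  1  0  2  1  0
So g(14) = 0.

0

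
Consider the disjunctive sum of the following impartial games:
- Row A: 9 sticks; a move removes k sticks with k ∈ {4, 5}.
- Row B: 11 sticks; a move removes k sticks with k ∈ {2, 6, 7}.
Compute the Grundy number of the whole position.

1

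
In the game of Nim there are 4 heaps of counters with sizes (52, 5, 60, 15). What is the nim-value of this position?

2

Nim-sum: 52 XOR 5 XOR 60 XOR 15 = 2.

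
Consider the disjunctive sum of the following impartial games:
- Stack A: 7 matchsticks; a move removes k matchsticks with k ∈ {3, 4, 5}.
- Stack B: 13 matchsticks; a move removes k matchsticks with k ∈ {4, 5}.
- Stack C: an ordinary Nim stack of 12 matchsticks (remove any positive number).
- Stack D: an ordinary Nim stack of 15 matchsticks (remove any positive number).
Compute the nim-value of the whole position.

0

Build the Grundy sequence for stack A with g(k) = mex{g(k−s) : s ∈ {3, 4, 5}, s ≤ k}:
g(0) = mex{} = 0
g(1) = mex{} = 0
g(2) = mex{} = 0
g(3) = mex{0} = 1
g(4) = mex{0} = 1
g(5) = mex{0} = 1
g(6) = mex{0,1} = 2
g(7) = mex{0,1} = 2
So g(7) = 2.
For stack B, compute g(0), g(1), … with moves {4, 5}:
k:     0  1  2  3  4  5  6  7  8  9 10 11 12 13
g(k):  0  0  0  0  1  1  1  1  2  0  0  0  0  1
So g(13) = 1.
Stack C is a plain Nim stack of size 12, so its Grundy value is 12.
Stack D is a plain Nim stack of size 15, so its Grundy value is 15.
By the Sprague-Grundy theorem, the Grundy value of a sum of independent games is the XOR of the component values.
Combined value = 2 ⊕ 1 ⊕ 12 ⊕ 15 = 0.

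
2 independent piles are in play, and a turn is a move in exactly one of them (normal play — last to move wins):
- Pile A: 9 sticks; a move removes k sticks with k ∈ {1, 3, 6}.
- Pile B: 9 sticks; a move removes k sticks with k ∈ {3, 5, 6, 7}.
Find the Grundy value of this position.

3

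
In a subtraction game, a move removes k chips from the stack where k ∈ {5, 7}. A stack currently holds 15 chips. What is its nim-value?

Compute g(0), g(1), … for moves {5, 7}:
k:     0  1  2  3  4  5  6  7  8  9 10 11 12 13 14 15
g(k):  0  0  0  0  0  1  1  1  1  1  2  2  0  0  0  0
So g(15) = 0.

0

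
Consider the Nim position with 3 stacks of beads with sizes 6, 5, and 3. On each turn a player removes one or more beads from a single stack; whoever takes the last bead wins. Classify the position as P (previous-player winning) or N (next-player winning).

P-position

In binary:
  110  (6)
  101  (5)
  011  (3)
  ---
  000  (0)
The nim-sum is 0, so this is a P-position: the player to move is in a losing position under optimal play.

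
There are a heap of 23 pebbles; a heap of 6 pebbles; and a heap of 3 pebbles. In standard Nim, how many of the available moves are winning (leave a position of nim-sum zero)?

1

Write each in binary and XOR column by column:
  10111  (23)
  00110  (6)
  00011  (3)
  -----
  10010  (18)
The overall nim-sum is X = 18. A heap of size p has a winning move iff p XOR X < p (reduce it to p XOR X).
  23: 23 XOR 18 = 5 < 23 — winning move (to 5).
  6: 6 XOR 18 = 20 ≥ 6 — no move.
  3: 3 XOR 18 = 17 ≥ 3 — no move.
That gives 1 winning move.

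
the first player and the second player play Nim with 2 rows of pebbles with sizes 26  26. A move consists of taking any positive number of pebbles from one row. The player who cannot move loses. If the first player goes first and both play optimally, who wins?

the second player wins

In binary:
  11010  (26)
  11010  (26)
  -----
  00000  (0)
The nim-sum is 0, so this is a P-position: the player to move is in a losing position under optimal play; the first player is about to move from it and so loses — the second player wins.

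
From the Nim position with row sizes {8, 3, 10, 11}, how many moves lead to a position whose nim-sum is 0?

3

Write each in binary and XOR column by column:
  1000  (8)
  0011  (3)
  1010  (10)
  1011  (11)
  ----
  1010  (10)
The overall nim-sum is X = 10. A row of size p has a winning move iff p XOR X < p (reduce it to p XOR X).
  8: 8 XOR 10 = 2 < 8 — winning move (to 2).
  3: 3 XOR 10 = 9 ≥ 3 — no move.
  10: 10 XOR 10 = 0 < 10 — winning move (to 0).
  11: 11 XOR 10 = 1 < 11 — winning move (to 1).
That gives 3 winning moves.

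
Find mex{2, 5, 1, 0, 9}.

The values 0, 1, 2 are all present; 3 is the first non-negative integer missing from the set.

3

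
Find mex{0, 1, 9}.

The values 0, 1 are all present; 2 is the first non-negative integer missing from the set.

2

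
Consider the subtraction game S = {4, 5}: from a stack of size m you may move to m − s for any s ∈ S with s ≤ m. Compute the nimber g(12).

Build the Grundy sequence with g(k) = mex{g(k−s) : s ∈ {4, 5}, s ≤ k}:
k:     0  1  2  3  4  5  6  7  8  9 10 11 12
g(k):  0  0  0  0  1  1  1  1  2  0  0  0  0
So g(12) = 0.

0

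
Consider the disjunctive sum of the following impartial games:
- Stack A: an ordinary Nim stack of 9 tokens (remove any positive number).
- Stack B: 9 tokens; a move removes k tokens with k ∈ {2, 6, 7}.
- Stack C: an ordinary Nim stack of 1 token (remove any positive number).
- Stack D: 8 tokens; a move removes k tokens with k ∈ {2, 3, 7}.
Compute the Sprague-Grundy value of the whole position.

9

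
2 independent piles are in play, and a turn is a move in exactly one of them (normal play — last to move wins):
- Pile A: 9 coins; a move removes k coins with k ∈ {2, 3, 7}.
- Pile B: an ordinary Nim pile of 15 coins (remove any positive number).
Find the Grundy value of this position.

13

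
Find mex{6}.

0

0 is not in the set, so the mex is 0.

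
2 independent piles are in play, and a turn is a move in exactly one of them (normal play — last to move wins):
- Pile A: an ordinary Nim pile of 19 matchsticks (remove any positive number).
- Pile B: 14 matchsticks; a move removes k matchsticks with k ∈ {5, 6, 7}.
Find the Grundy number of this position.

Pile A is a plain Nim pile of size 19, so its Grundy value is 19.
For pile B, compute g(0), g(1), … with moves {5, 6, 7}:
k:     0  1  2  3  4  5  6  7  8  9 10 11 12 13 14
g(k):  0  0  0  0  0  1  1  1  1  1  2  2  0  0  0
So g(14) = 0.
By the Sprague-Grundy theorem, the Grundy value of a sum of independent games is the XOR of the component values.
Combined value = 19 ⊕ 0 = 19.

19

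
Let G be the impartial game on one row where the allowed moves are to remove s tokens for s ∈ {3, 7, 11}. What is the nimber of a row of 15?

Grundy values for subtraction set {3, 7, 11}:
k:     0  1  2  3  4  5  6  7  8  9 10 11 12 13 14 15
g(k):  0  0  0  1  1  1  0  2  2  1  0  3  2  1  0  0
So g(15) = 0.

0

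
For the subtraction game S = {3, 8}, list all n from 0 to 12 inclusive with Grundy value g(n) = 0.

0, 1, 2, 6, 7, 11, 12

Compute g(0), g(1), … for moves {3, 8}:
g(0) = mex{} = 0
g(1) = mex{} = 0
g(2) = mex{} = 0
g(3) = mex{0} = 1
g(4) = mex{0} = 1
g(5) = mex{0} = 1
g(6) = mex{1} = 0
g(7) = mex{1} = 0
g(8) = mex{0,1} = 2
g(9) = mex{0} = 1
g(10) = mex{0} = 1
g(11) = mex{1,2} = 0
g(12) = mex{1} = 0
The P-positions (g = 0) in 0..12 are 0, 1, 2, 6, 7, 11, 12.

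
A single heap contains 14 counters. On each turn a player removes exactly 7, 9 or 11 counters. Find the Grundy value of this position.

2

Compute g(0), g(1), … for moves {7, 9, 11}:
k:     0  1  2  3  4  5  6  7  8  9 10 11 12 13 14
g(k):  0  0  0  0  0  0  0  1  1  1  1  1  1  1  2
So g(14) = 2.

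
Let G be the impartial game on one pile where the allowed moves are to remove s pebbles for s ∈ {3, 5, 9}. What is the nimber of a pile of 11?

1

Compute g(0), g(1), … for moves {3, 5, 9}:
k:     0  1  2  3  4  5  6  7  8  9 10 11
g(k):  0  0  0  1  1  1  2  2  0  3  3  1
So g(11) = 1.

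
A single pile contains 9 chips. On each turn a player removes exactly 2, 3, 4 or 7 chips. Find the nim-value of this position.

Grundy values for subtraction set {2, 3, 4, 7}:
g(0) = mex{} = 0
g(1) = mex{} = 0
g(2) = mex{0} = 1
g(3) = mex{0} = 1
g(4) = mex{0,1} = 2
g(5) = mex{0,1} = 2
g(6) = mex{1,2} = 0
g(7) = mex{0,1,2} = 3
g(8) = mex{0,2} = 1
g(9) = mex{0,1,2,3} = 4
So g(9) = 4.

4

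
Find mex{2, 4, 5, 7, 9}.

0 is not in the set, so the mex is 0.

0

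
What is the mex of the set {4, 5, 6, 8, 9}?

0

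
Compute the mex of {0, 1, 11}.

2

The values 0, 1 are all present; 2 is the first non-negative integer missing from the set.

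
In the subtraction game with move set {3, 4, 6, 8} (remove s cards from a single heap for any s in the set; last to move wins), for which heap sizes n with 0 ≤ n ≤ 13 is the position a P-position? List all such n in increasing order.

0, 1, 2, 11, 12, 13

Compute g(0), g(1), … for moves {3, 4, 6, 8}:
k:     0  1  2  3  4  5  6  7  8  9 10 11 12 13
g(k):  0  0  0  1  1  1  2  2  2  3  3  0  0  0
The P-positions (g = 0) in 0..13 are 0, 1, 2, 11, 12, 13.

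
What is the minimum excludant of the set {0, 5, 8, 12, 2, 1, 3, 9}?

4

The values 0, 1, 2, 3 are all present; 4 is the first non-negative integer missing from the set.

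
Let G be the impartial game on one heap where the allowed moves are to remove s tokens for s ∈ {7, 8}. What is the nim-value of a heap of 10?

1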